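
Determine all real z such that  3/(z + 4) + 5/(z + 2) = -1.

Multiply both sides by (z + 4)(z + 2):
3(z + 2) + 5(z + 4) = -(z + 4)(z + 2).
Expand and collect terms: -z² - 14z - 34 = 0.
By the quadratic formula, z = (14 ± √60) / -2, so z ≈ -10.873 or z ≈ -3.127.
Neither value makes a denominator zero (z ≠ -4, z ≠ -2), so both are valid.

z = -10.873 or z = -3.127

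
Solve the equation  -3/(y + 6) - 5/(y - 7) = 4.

Multiply both sides by (y + 6)(y - 7):
-3(y - 7) - 5(y + 6) = 4(y + 6)(y - 7).
Expand and collect terms: 4y² + 4y - 159 = 0.
By the quadratic formula, y = (-4 ± √2560) / 8, so y ≈ 5.8246 or y ≈ -6.8246.
Neither value makes a denominator zero (y ≠ -6, y ≠ 7), so both are valid.

y = -6.8246 or y = 5.8246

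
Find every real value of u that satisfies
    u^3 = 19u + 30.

Rearrange: u^3 - 19u - 30 = 0.
Possible rational roots are divisors of -30. Testing u = -3 gives 0, so (u + 3) is a factor.
Divide: u^3 - 19u - 30 = (u + 3)(u^2 - 3u - 10).
Factor the quadratic: u = 5 or u = -2.

u = -3 or u = -2 or u = 5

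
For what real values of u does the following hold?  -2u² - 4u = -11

u = -3.5495 or u = 1.5495

Rearrange to standard form: -2u² - 4u + 11 = 0.
Discriminant: (-4)² − 4·(-2)·11 = 104.
Quadratic formula: u = (4 ± √104) / (-4).
So u = -√(26)/2 - 1 ≈ -3.5495 or u = -1 + √(26)/2 ≈ 1.5495.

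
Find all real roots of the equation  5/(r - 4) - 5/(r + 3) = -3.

Multiply both sides by (r - 4)(r + 3):
5(r + 3) - 5(r - 4) = -3(r - 4)(r + 3).
Expand and collect terms: -3r^2 + 3r + 1 = 0.
By the quadratic formula, r = (-3 +/- sqrt(21)) / -6, so r ~= -0.2638 or r ~= 1.2638.
Neither value makes a denominator zero (r != 4, r != -3), so both are valid.

r = -0.2638 or r = 1.2638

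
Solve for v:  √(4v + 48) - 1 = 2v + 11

Isolate the radical: √(4v + 48) = 2v + 12.
Square both sides: 4v + 48 = (2v + 12)².
Expand and rearrange: 4v² + 44v + 96 = 0.
Solving gives v = -3 or v = -8.
Check each candidate in the original equation:
  v = -3: √(36) = 6, while 2v + 12 = 6 — valid.
  v = -8: √(16) = 4, while 2v + 12 = -4 — extraneous.

v = -3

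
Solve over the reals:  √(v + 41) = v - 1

v = 8

Square both sides: v + 41 = (v - 1)².
Expand and rearrange: v² - 3v - 40 = 0.
Solving gives v = 8 or v = -5.
Check each candidate in the original equation:
  v = 8: √(49) = 7, while v - 1 = 7 — valid.
  v = -5: √(36) = 6, while v - 1 = -6 — extraneous.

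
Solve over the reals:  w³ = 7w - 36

w = -4

Rearrange: w³ - 7w + 36 = 0.
Possible rational roots are divisors of 36. Testing w = -4 gives 0, so (w + 4) is a factor.
Divide: w³ - 7w + 36 = (w + 4)(w² - 4w + 9).
The quadratic w² - 4w + 9 has discriminant -20 < 0, so no further real roots.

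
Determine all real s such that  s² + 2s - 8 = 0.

Factor: (s - 2)(s + 4) = 0.
So s = 2 or s = -4.

s = -4 or s = 2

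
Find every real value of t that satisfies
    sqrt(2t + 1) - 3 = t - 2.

Isolate the radical: sqrt(2t + 1) = t + 1.
Square both sides: 2t + 1 = (t + 1)^2.
Expand and rearrange: t^2 = 0.
This gives the repeated root t = 0.
Check in the original equation:
  t = 0: sqrt(1) = 1, while t + 1 = 1 — valid.

t = 0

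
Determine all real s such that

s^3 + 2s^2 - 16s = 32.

Rearrange: s^3 + 2s^2 - 16s - 32 = 0.
Possible rational roots are divisors of -32. Testing s = 4 gives 0, so (s - 4) is a factor.
Divide: s^3 + 2s^2 - 16s - 32 = (s - 4)(s^2 + 6s + 8).
Factor the quadratic: s = -2 or s = -4.

s = -4 or s = -2 or s = 4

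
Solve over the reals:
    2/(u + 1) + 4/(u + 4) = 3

Multiply both sides by (u + 1)(u + 4):
2(u + 4) + 4(u + 1) = 3(u + 1)(u + 4).
Expand and collect terms: 3u² + 9u = 0.
Factor or apply the quadratic formula: u = 0 or u = -3.
Neither value makes a denominator zero (u ≠ -1, u ≠ -4), so both are valid.

u = -3 or u = 0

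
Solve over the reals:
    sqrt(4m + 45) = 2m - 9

m = 9

Square both sides: 4m + 45 = (2m - 9)^2.
Expand and rearrange: 4m^2 - 40m + 36 = 0.
Solving gives m = 9 or m = 1.
Check each candidate in the original equation:
  m = 9: sqrt(81) = 9, while 2m - 9 = 9 — valid.
  m = 1: sqrt(49) = 7, while 2m - 9 = -7 — extraneous.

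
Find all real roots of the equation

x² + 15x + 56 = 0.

Factor: (x + 7)(x + 8) = 0.
So x = -7 or x = -8.

x = -8 or x = -7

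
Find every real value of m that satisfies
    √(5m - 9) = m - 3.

Square both sides: 5m - 9 = (m - 3)².
Expand and rearrange: m² - 11m + 18 = 0.
Solving gives m = 9 or m = 2.
Check each candidate in the original equation:
  m = 9: √(36) = 6, while m - 3 = 6 — valid.
  m = 2: √(1) = 1, while m - 3 = -1 — extraneous.

m = 9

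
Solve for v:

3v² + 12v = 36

Bring every term to one side: 3v² + 12v - 36 = 0.
Factor: 3(v + 6)(v - 2) = 0.
So v = -6 or v = 2.

v = -6 or v = 2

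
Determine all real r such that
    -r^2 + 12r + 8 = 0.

r = -0.6332 or r = 12.6332

Discriminant: (12)^2 - 4*(-1)*8 = 176.
Quadratic formula: r = (-12 +/- sqrt(176)) / (-2).
So r = 6 - 2*sqrt(11) ~= -0.6332 or r = 6 + 2*sqrt(11) ~= 12.6332.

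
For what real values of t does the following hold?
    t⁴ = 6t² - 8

t = -2 or t = -1.4142 or t = 1.4142 or t = 2

Let u = t². The equation becomes u² - 6u + 8 = 0.
Factor: (u - 2)(u - 4) = 0, so u = 2 or u = 4.
t² = 2 gives t = ±√(2) ≈ ±1.4142.
t² = 4 gives t = ±2.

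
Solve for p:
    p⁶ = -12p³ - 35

Let u = p³. The equation becomes u² + 12u + 35 = 0.
Factor: (u + 5)(u + 7) = 0, so u = -5 or u = -7.
p³ = -5 gives p = -∛(5) ≈ -1.71.
p³ = -7 gives p = -∛(7) ≈ -1.9129.

p = -1.9129 or p = -1.71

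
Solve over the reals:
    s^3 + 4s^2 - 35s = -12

s = -8.3589 or s = 0.3589 or s = 4

Rearrange: s^3 + 4s^2 - 35s + 12 = 0.
Possible rational roots are divisors of 12. Testing s = 4 gives 0, so (s - 4) is a factor.
Divide: s^3 + 4s^2 - 35s + 12 = (s - 4)(s^2 + 8s - 3).
Apply the quadratic formula to s^2 + 8s - 3 = 0: s = (-8 +/- sqrt(76))/2, i.e. s ~= 0.3589 or s ~= -8.3589.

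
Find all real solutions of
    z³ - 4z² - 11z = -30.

Rearrange: z³ - 4z² - 11z + 30 = 0.
Possible rational roots are divisors of 30. Testing z = 5 gives 0, so (z - 5) is a factor.
Divide: z³ - 4z² - 11z + 30 = (z - 5)(z² + z - 6).
Factor the quadratic: z = 2 or z = -3.

z = -3 or z = 2 or z = 5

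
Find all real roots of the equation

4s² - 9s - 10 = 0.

s = -0.8155 or s = 3.0655

Discriminant: (-9)² − 4·4·(-10) = 241.
Quadratic formula: s = (9 ± √241) / 8.
So s = 9/8 + √(241)/8 ≈ 3.0655 or s = 9/8 - √(241)/8 ≈ -0.8155.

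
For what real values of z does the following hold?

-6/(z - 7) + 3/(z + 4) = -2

z = -5.204 or z = 9.704

Multiply both sides by (z - 7)(z + 4):
-6(z + 4) + 3(z - 7) = -2(z - 7)(z + 4).
Expand and collect terms: -2z² + 9z + 101 = 0.
By the quadratic formula, z = (-9 ± √889) / -4, so z ≈ -5.204 or z ≈ 9.704.
Neither value makes a denominator zero (z ≠ 7, z ≠ -4), so both are valid.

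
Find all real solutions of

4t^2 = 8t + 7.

t = -0.6583 or t = 2.6583

Rearrange to standard form: 4t^2 - 8t - 7 = 0.
Discriminant: (-8)^2 - 4*4*(-7) = 176.
Quadratic formula: t = (8 +/- sqrt(176)) / 8.
So t = 1 + sqrt(11)/2 ~= 2.6583 or t = 1 - sqrt(11)/2 ~= -0.6583.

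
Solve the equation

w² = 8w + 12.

Rearrange to standard form: w² - 8w - 12 = 0.
Discriminant: (-8)² − 4·1·(-12) = 112.
Quadratic formula: w = (8 ± √112) / 2.
So w = 4 + 2·√(7) ≈ 9.2915 or w = 4 - 2·√(7) ≈ -1.2915.

w = -1.2915 or w = 9.2915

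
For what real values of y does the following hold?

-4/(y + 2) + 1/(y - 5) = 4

y = -2.9696 or y = 5.2196

Multiply both sides by (y + 2)(y - 5):
-4(y - 5) + (y + 2) = 4(y + 2)(y - 5).
Expand and collect terms: 4y² - 9y - 62 = 0.
By the quadratic formula, y = (9 ± √1073) / 8, so y ≈ 5.2196 or y ≈ -2.9696.
Neither value makes a denominator zero (y ≠ -2, y ≠ 5), so both are valid.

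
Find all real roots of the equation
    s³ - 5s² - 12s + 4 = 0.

Possible rational roots are divisors of 4. Testing s = -2 gives 0, so (s + 2) is a factor.
Divide: s³ - 5s² - 12s + 4 = (s + 2)(s² - 7s + 2).
Apply the quadratic formula to s² - 7s + 2 = 0: s = (7 ± √41)/2, i.e. s ≈ 6.7016 or s ≈ 0.2984.

s = -2 or s = 0.2984 or s = 6.7016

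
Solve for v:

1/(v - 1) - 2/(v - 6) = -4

Multiply both sides by (v - 1)(v - 6):
(v - 6) - 2(v - 1) = -4(v - 1)(v - 6).
Expand and collect terms: -4v^2 + 29v - 20 = 0.
By the quadratic formula, v = (-29 +/- sqrt(521)) / -8, so v ~= 0.7718 or v ~= 6.4782.
Neither value makes a denominator zero (v != 1, v != 6), so both are valid.

v = 0.7718 or v = 6.4782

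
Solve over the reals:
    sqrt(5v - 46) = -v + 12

Square both sides: 5v - 46 = (-v + 12)^2.
Expand and rearrange: v^2 - 29v + 190 = 0.
Solving gives v = 19 or v = 10.
Check each candidate in the original equation:
  v = 19: sqrt(49) = 7, while -v + 12 = -7 — extraneous.
  v = 10: sqrt(4) = 2, while -v + 12 = 2 — valid.

v = 10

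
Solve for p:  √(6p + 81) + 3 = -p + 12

Isolate the radical: √(6p + 81) = -p + 9.
Square both sides: 6p + 81 = (-p + 9)².
Expand and rearrange: p² - 24p = 0.
Solving gives p = 24 or p = 0.
Check each candidate in the original equation:
  p = 24: √(225) = 15, while -p + 9 = -15 — extraneous.
  p = 0: √(81) = 9, while -p + 9 = 9 — valid.

p = 0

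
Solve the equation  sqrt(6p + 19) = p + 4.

p = -3 or p = 1

Square both sides: 6p + 19 = (p + 4)^2.
Expand and rearrange: p^2 + 2p - 3 = 0.
Solving gives p = 1 or p = -3.
Check each candidate in the original equation:
  p = 1: sqrt(25) = 5, while p + 4 = 5 — valid.
  p = -3: sqrt(1) = 1, while p + 4 = 1 — valid.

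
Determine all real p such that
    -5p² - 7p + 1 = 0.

p = -1.5307 or p = 0.1307

Discriminant: (-7)² − 4·(-5)·1 = 69.
Quadratic formula: p = (7 ± √69) / (-10).
So p = -√(69)/10 - 7/10 ≈ -1.5307 or p = -7/10 + √(69)/10 ≈ 0.1307.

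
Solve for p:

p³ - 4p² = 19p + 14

p = -2 or p = -1 or p = 7

Rearrange: p³ - 4p² - 19p - 14 = 0.
Possible rational roots are divisors of -14. Testing p = -2 gives 0, so (p + 2) is a factor.
Divide: p³ - 4p² - 19p - 14 = (p + 2)(p² - 6p - 7).
Factor the quadratic: p = 7 or p = -1.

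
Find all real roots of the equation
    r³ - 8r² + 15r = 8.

Rearrange: r³ - 8r² + 15r - 8 = 0.
Possible rational roots are divisors of -8. Testing r = 1 gives 0, so (r - 1) is a factor.
Divide: r³ - 8r² + 15r - 8 = (r - 1)(r² - 7r + 8).
Apply the quadratic formula to r² - 7r + 8 = 0: r = (7 ± √17)/2, i.e. r ≈ 5.5616 or r ≈ 1.4384.

r = 1 or r = 1.4384 or r = 5.5616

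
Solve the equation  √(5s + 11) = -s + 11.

s = 5

Square both sides: 5s + 11 = (-s + 11)².
Expand and rearrange: s² - 27s + 110 = 0.
Solving gives s = 22 or s = 5.
Check each candidate in the original equation:
  s = 22: √(121) = 11, while -s + 11 = -11 — extraneous.
  s = 5: √(36) = 6, while -s + 11 = 6 — valid.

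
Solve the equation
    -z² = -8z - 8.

z = -0.899 or z = 8.899

Rearrange to standard form: -z² + 8z + 8 = 0.
Discriminant: (8)² − 4·(-1)·8 = 96.
Quadratic formula: z = (-8 ± √96) / (-2).
So z = 4 - 2·√(6) ≈ -0.899 or z = 4 + 2·√(6) ≈ 8.899.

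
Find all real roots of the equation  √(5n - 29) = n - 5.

n = 6 or n = 9

Square both sides: 5n - 29 = (n - 5)².
Expand and rearrange: n² - 15n + 54 = 0.
Solving gives n = 9 or n = 6.
Check each candidate in the original equation:
  n = 9: √(16) = 4, while n - 5 = 4 — valid.
  n = 6: √(1) = 1, while n - 5 = 1 — valid.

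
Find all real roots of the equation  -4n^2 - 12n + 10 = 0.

n = -3.6794 or n = 0.6794

Discriminant: (-12)^2 - 4*(-4)*10 = 304.
Quadratic formula: n = (12 +/- sqrt(304)) / (-8).
So n = -sqrt(19)/2 - 3/2 ~= -3.6794 or n = -3/2 + sqrt(19)/2 ~= 0.6794.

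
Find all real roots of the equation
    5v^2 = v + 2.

v = -0.5403 or v = 0.7403

Rearrange to standard form: 5v^2 - v - 2 = 0.
Discriminant: (-1)^2 - 4*5*(-2) = 41.
Quadratic formula: v = (1 +/- sqrt(41)) / 10.
So v = 1/10 + sqrt(41)/10 ~= 0.7403 or v = 1/10 - sqrt(41)/10 ~= -0.5403.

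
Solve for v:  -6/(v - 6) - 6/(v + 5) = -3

v = -3.3523 or v = 8.3523

Multiply both sides by (v - 6)(v + 5):
-6(v + 5) - 6(v - 6) = -3(v - 6)(v + 5).
Expand and collect terms: -3v² + 15v + 84 = 0.
By the quadratic formula, v = (-15 ± √1233) / -6, so v ≈ -3.3523 or v ≈ 8.3523.
Neither value makes a denominator zero (v ≠ 6, v ≠ -5), so both are valid.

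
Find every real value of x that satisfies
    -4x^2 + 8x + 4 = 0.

Discriminant: (8)^2 - 4*(-4)*4 = 128.
Quadratic formula: x = (-8 +/- sqrt(128)) / (-8).
So x = 1 - sqrt(2) ~= -0.4142 or x = 1 + sqrt(2) ~= 2.4142.

x = -0.4142 or x = 2.4142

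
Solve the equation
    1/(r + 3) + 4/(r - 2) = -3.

r = -3.4415 or r = 0.7749

Multiply both sides by (r + 3)(r - 2):
(r - 2) + 4(r + 3) = -3(r + 3)(r - 2).
Expand and collect terms: -3r^2 - 8r + 8 = 0.
By the quadratic formula, r = (8 +/- sqrt(160)) / -6, so r ~= -3.4415 or r ~= 0.7749.
Neither value makes a denominator zero (r != -3, r != 2), so both are valid.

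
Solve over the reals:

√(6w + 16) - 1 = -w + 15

Isolate the radical: √(6w + 16) = -w + 16.
Square both sides: 6w + 16 = (-w + 16)².
Expand and rearrange: w² - 38w + 240 = 0.
Solving gives w = 30 or w = 8.
Check each candidate in the original equation:
  w = 30: √(196) = 14, while -w + 16 = -14 — extraneous.
  w = 8: √(64) = 8, while -w + 16 = 8 — valid.

w = 8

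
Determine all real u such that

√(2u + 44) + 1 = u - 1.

u = 10

Isolate the radical: √(2u + 44) = u - 2.
Square both sides: 2u + 44 = (u - 2)².
Expand and rearrange: u² - 6u - 40 = 0.
Solving gives u = 10 or u = -4.
Check each candidate in the original equation:
  u = 10: √(64) = 8, while u - 2 = 8 — valid.
  u = -4: √(36) = 6, while u - 2 = -6 — extraneous.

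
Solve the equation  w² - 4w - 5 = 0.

Factor: (w + 1)(w - 5) = 0.
So w = -1 or w = 5.

w = -1 or w = 5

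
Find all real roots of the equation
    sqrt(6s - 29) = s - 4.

s = 5 or s = 9

Square both sides: 6s - 29 = (s - 4)^2.
Expand and rearrange: s^2 - 14s + 45 = 0.
Solving gives s = 9 or s = 5.
Check each candidate in the original equation:
  s = 9: sqrt(25) = 5, while s - 4 = 5 — valid.
  s = 5: sqrt(1) = 1, while s - 4 = 1 — valid.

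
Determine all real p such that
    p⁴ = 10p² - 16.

p = -2.8284 or p = -1.4142 or p = 1.4142 or p = 2.8284

Let u = p². The equation becomes u² - 10u + 16 = 0.
Factor: (u - 2)(u - 8) = 0, so u = 2 or u = 8.
p² = 2 gives p = ±√(2) ≈ ±1.4142.
p² = 8 gives p = ±2·√(2) ≈ ±2.8284.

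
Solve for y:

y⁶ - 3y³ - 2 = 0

y = -0.825 or y = 1.5271

Let u = y³. The equation becomes u² - 3u - 2 = 0.
By the quadratic formula, u = 3/2 + √(17)/2 or u = 3/2 - √(17)/2.
y³ = 3/2 + √(17)/2 gives y = ∛(3/2 + √(17)/2) ≈ 1.5271.
y³ = 3/2 - √(17)/2 gives y = -∛(-3/2 + √(17)/2) ≈ -0.825.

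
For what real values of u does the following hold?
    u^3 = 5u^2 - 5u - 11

u = -1

Rearrange: u^3 - 5u^2 + 5u + 11 = 0.
Possible rational roots are divisors of 11. Testing u = -1 gives 0, so (u + 1) is a factor.
Divide: u^3 - 5u^2 + 5u + 11 = (u + 1)(u^2 - 6u + 11).
The quadratic u^2 - 6u + 11 has discriminant -8 < 0, so no further real roots.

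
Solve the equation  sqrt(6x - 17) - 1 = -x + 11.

x = 7

Isolate the radical: sqrt(6x - 17) = -x + 12.
Square both sides: 6x - 17 = (-x + 12)^2.
Expand and rearrange: x^2 - 30x + 161 = 0.
Solving gives x = 23 or x = 7.
Check each candidate in the original equation:
  x = 23: sqrt(121) = 11, while -x + 12 = -11 — extraneous.
  x = 7: sqrt(25) = 5, while -x + 12 = 5 — valid.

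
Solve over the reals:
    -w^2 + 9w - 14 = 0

w = 2 or w = 7

Factor: -1(w - 2)(w - 7) = 0.
So w = 2 or w = 7.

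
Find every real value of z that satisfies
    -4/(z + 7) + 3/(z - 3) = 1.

z = -10.2621 or z = 5.2621

Multiply both sides by (z + 7)(z - 3):
-4(z - 3) + 3(z + 7) = (z + 7)(z - 3).
Expand and collect terms: z² + 5z - 54 = 0.
By the quadratic formula, z = (-5 ± √241) / 2, so z ≈ 5.2621 or z ≈ -10.2621.
Neither value makes a denominator zero (z ≠ -7, z ≠ 3), so both are valid.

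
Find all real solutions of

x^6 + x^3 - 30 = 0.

Let u = x^3. The equation becomes u^2 + u - 30 = 0.
Factor: (u + 6)(u - 5) = 0, so u = -6 or u = 5.
x^3 = -6 gives x = -(6)^(1/3) ~= -1.8171.
x^3 = 5 gives x = (5)^(1/3) ~= 1.71.

x = -1.8171 or x = 1.71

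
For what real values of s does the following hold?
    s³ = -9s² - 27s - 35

s = -5

Rearrange: s³ + 9s² + 27s + 35 = 0.
Possible rational roots are divisors of 35. Testing s = -5 gives 0, so (s + 5) is a factor.
Divide: s³ + 9s² + 27s + 35 = (s + 5)(s² + 4s + 7).
The quadratic s² + 4s + 7 has discriminant -12 < 0, so no further real roots.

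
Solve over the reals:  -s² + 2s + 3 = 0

Factor: -1(s + 1)(s - 3) = 0.
So s = -1 or s = 3.

s = -1 or s = 3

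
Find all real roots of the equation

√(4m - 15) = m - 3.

Square both sides: 4m - 15 = (m - 3)².
Expand and rearrange: m² - 10m + 24 = 0.
Solving gives m = 6 or m = 4.
Check each candidate in the original equation:
  m = 6: √(9) = 3, while m - 3 = 3 — valid.
  m = 4: √(1) = 1, while m - 3 = 1 — valid.

m = 4 or m = 6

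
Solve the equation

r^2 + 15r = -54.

r = -9 or r = -6

Bring every term to one side: r^2 + 15r + 54 = 0.
Factor: (r + 6)(r + 9) = 0.
So r = -6 or r = -9.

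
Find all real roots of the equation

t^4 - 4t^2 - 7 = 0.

t = -2.3058 or t = 2.3058

Let u = t^2. The equation becomes u^2 - 4u - 7 = 0.
By the quadratic formula, u = 2 + sqrt(11) or u = 2 - sqrt(11).
t^2 = 2 + sqrt(11) gives t = +/-sqrt(2 + sqrt(11)) ~= +/-2.3058.
t^2 = 2 - sqrt(11) < 0 has no real solution.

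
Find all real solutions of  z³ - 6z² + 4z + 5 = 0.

Possible rational roots are divisors of 5. Testing z = 5 gives 0, so (z - 5) is a factor.
Divide: z³ - 6z² + 4z + 5 = (z - 5)(z² - z - 1).
Apply the quadratic formula to z² - z - 1 = 0: z = (1 ± √5)/2, i.e. z ≈ 1.618 or z ≈ -0.618.

z = -0.618 or z = 1.618 or z = 5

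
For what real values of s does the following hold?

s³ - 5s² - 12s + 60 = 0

Possible rational roots are divisors of 60. Testing s = 5 gives 0, so (s - 5) is a factor.
Divide: s³ - 5s² - 12s + 60 = (s - 5)(s² - 12).
Apply the quadratic formula to s² - 12 = 0: s = (0 ± √48)/2, i.e. s ≈ 3.4641 or s ≈ -3.4641.

s = -3.4641 or s = 3.4641 or s = 5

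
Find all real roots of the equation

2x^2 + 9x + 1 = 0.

Discriminant: (9)^2 - 4*2*1 = 73.
Quadratic formula: x = (-9 +/- sqrt(73)) / 4.
So x = -9/4 + sqrt(73)/4 ~= -0.114 or x = -9/4 - sqrt(73)/4 ~= -4.386.

x = -4.386 or x = -0.114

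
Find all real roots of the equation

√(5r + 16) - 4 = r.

Isolate the radical: √(5r + 16) = r + 4.
Square both sides: 5r + 16 = (r + 4)².
Expand and rearrange: r² + 3r = 0.
Solving gives r = 0 or r = -3.
Check each candidate in the original equation:
  r = 0: √(16) = 4, while r + 4 = 4 — valid.
  r = -3: √(1) = 1, while r + 4 = 1 — valid.

r = -3 or r = 0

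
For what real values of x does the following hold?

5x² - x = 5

Rearrange to standard form: 5x² - x - 5 = 0.
Discriminant: (-1)² − 4·5·(-5) = 101.
Quadratic formula: x = (1 ± √101) / 10.
So x = 1/10 + √(101)/10 ≈ 1.105 or x = 1/10 - √(101)/10 ≈ -0.905.

x = -0.905 or x = 1.105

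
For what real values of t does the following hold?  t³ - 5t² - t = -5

t = -1 or t = 1 or t = 5

Rearrange: t³ - 5t² - t + 5 = 0.
Possible rational roots are divisors of 5. Testing t = 5 gives 0, so (t - 5) is a factor.
Divide: t³ - 5t² - t + 5 = (t - 5)(t² - 1).
Factor the quadratic: t = 1 or t = -1.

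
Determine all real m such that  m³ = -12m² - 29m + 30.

m = -7.772 or m = -5 or m = 0.772

Rearrange: m³ + 12m² + 29m - 30 = 0.
Possible rational roots are divisors of -30. Testing m = -5 gives 0, so (m + 5) is a factor.
Divide: m³ + 12m² + 29m - 30 = (m + 5)(m² + 7m - 6).
Apply the quadratic formula to m² + 7m - 6 = 0: m = (-7 ± √73)/2, i.e. m ≈ 0.772 or m ≈ -7.772.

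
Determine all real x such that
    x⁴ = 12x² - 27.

Let u = x². The equation becomes u² - 12u + 27 = 0.
Factor: (u - 3)(u - 9) = 0, so u = 3 or u = 9.
x² = 3 gives x = ±√(3) ≈ ±1.7321.
x² = 9 gives x = ±3.

x = -3 or x = -1.7321 or x = 1.7321 or x = 3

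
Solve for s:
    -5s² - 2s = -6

s = -1.3136 or s = 0.9136

Rearrange to standard form: -5s² - 2s + 6 = 0.
Discriminant: (-2)² − 4·(-5)·6 = 124.
Quadratic formula: s = (2 ± √124) / (-10).
So s = -√(31)/5 - 1/5 ≈ -1.3136 or s = -1/5 + √(31)/5 ≈ 0.9136.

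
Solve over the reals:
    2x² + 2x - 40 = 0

x = -5 or x = 4

Factor: 2(x + 5)(x - 4) = 0.
So x = -5 or x = 4.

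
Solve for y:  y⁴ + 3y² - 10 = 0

y = -1.4142 or y = 1.4142

Let u = y². The equation becomes u² + 3u - 10 = 0.
Factor: (u + 5)(u - 2) = 0, so u = -5 or u = 2.
y² = -5 < 0 has no real solution.
y² = 2 gives y = ±√(2) ≈ ±1.4142.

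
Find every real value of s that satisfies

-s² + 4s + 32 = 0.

s = -4 or s = 8

Factor: -1(s - 8)(s + 4) = 0.
So s = 8 or s = -4.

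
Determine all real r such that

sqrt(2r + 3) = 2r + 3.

r = -1.5 or r = -1

Square both sides: 2r + 3 = (2r + 3)^2.
Expand and rearrange: 4r^2 + 10r + 6 = 0.
Solving gives r = -1 or r = -1.5.
Check each candidate in the original equation:
  r = -1: sqrt(1) = 1, while 2r + 3 = 1 — valid.
  r = -1.5: sqrt(0) = 0, while 2r + 3 = 0 — valid.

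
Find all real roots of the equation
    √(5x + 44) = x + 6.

Square both sides: 5x + 44 = (x + 6)².
Expand and rearrange: x² + 7x - 8 = 0.
Solving gives x = 1 or x = -8.
Check each candidate in the original equation:
  x = 1: √(49) = 7, while x + 6 = 7 — valid.
  x = -8: √(4) = 2, while x + 6 = -2 — extraneous.

x = 1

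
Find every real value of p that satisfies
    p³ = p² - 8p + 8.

p = 1

Rearrange: p³ - p² + 8p - 8 = 0.
Possible rational roots are divisors of -8. Testing p = 1 gives 0, so (p - 1) is a factor.
Divide: p³ - p² + 8p - 8 = (p - 1)(p² + 8).
The quadratic p² + 8 has discriminant -32 < 0, so no further real roots.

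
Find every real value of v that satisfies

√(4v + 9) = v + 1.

v = 4

Square both sides: 4v + 9 = (v + 1)².
Expand and rearrange: v² - 2v - 8 = 0.
Solving gives v = 4 or v = -2.
Check each candidate in the original equation:
  v = 4: √(25) = 5, while v + 1 = 5 — valid.
  v = -2: √(1) = 1, while v + 1 = -1 — extraneous.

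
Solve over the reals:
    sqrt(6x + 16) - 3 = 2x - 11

Isolate the radical: sqrt(6x + 16) = 2x - 8.
Square both sides: 6x + 16 = (2x - 8)^2.
Expand and rearrange: 4x^2 - 38x + 48 = 0.
Solving gives x = 8 or x = 1.5.
Check each candidate in the original equation:
  x = 8: sqrt(64) = 8, while 2x - 8 = 8 — valid.
  x = 1.5: sqrt(25) = 5, while 2x - 8 = -5 — extraneous.

x = 8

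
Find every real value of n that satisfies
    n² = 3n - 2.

n = 1 or n = 2

Bring every term to one side: n² - 3n + 2 = 0.
Factor: (n - 1)(n - 2) = 0.
So n = 1 or n = 2.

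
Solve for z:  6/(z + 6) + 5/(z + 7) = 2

z = -6.5895 or z = -0.9105

Multiply both sides by (z + 6)(z + 7):
6(z + 7) + 5(z + 6) = 2(z + 6)(z + 7).
Expand and collect terms: 2z² + 15z + 12 = 0.
By the quadratic formula, z = (-15 ± √129) / 4, so z ≈ -0.9105 or z ≈ -6.5895.
Neither value makes a denominator zero (z ≠ -6, z ≠ -7), so both are valid.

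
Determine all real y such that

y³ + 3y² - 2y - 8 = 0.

Possible rational roots are divisors of -8. Testing y = -2 gives 0, so (y + 2) is a factor.
Divide: y³ + 3y² - 2y - 8 = (y + 2)(y² + y - 4).
Apply the quadratic formula to y² + y - 4 = 0: y = (-1 ± √17)/2, i.e. y ≈ 1.5616 or y ≈ -2.5616.

y = -2.5616 or y = -2 or y = 1.5616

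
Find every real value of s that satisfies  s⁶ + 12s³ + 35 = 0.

s = -1.9129 or s = -1.71

Let u = s³. The equation becomes u² + 12u + 35 = 0.
Factor: (u + 7)(u + 5) = 0, so u = -7 or u = -5.
s³ = -7 gives s = -∛(7) ≈ -1.9129.
s³ = -5 gives s = -∛(5) ≈ -1.71.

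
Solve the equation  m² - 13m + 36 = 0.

m = 4 or m = 9

Factor: (m - 9)(m - 4) = 0.
So m = 9 or m = 4.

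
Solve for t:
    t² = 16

t = -4 or t = 4

Bring every term to one side: t² - 16 = 0.
Factor: (t + 4)(t - 4) = 0.
So t = -4 or t = 4.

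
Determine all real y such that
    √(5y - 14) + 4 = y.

Isolate the radical: √(5y - 14) = y - 4.
Square both sides: 5y - 14 = (y - 4)².
Expand and rearrange: y² - 13y + 30 = 0.
Solving gives y = 10 or y = 3.
Check each candidate in the original equation:
  y = 10: √(36) = 6, while y - 4 = 6 — valid.
  y = 3: √(1) = 1, while y - 4 = -1 — extraneous.

y = 10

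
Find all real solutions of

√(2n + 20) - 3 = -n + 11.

Isolate the radical: √(2n + 20) = -n + 14.
Square both sides: 2n + 20 = (-n + 14)².
Expand and rearrange: n² - 30n + 176 = 0.
Solving gives n = 22 or n = 8.
Check each candidate in the original equation:
  n = 22: √(64) = 8, while -n + 14 = -8 — extraneous.
  n = 8: √(36) = 6, while -n + 14 = 6 — valid.

n = 8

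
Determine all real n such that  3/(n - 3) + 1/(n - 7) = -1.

n = -0.4641 or n = 6.4641

Multiply both sides by (n - 3)(n - 7):
3(n - 7) + (n - 3) = -(n - 3)(n - 7).
Expand and collect terms: -n² + 6n + 3 = 0.
By the quadratic formula, n = (-6 ± √48) / -2, so n ≈ -0.4641 or n ≈ 6.4641.
Neither value makes a denominator zero (n ≠ 3, n ≠ 7), so both are valid.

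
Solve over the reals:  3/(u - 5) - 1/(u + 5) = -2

Multiply both sides by (u - 5)(u + 5):
3(u + 5) - (u - 5) = -2(u - 5)(u + 5).
Expand and collect terms: -2u² - 2u + 30 = 0.
By the quadratic formula, u = (2 ± √244) / -4, so u ≈ -4.4051 or u ≈ 3.4051.
Neither value makes a denominator zero (u ≠ 5, u ≠ -5), so both are valid.

u = -4.4051 or u = 3.4051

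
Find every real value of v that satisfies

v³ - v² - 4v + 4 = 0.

v = -2 or v = 1 or v = 2

Possible rational roots are divisors of 4. Testing v = -2 gives 0, so (v + 2) is a factor.
Divide: v³ - v² - 4v + 4 = (v + 2)(v² - 3v + 2).
Factor the quadratic: v = 2 or v = 1.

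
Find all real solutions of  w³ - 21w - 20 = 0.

Possible rational roots are divisors of -20. Testing w = 5 gives 0, so (w - 5) is a factor.
Divide: w³ - 21w - 20 = (w - 5)(w² + 5w + 4).
Factor the quadratic: w = -1 or w = -4.

w = -4 or w = -1 or w = 5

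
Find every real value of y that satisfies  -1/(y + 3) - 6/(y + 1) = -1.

Multiply both sides by (y + 3)(y + 1):
-(y + 1) - 6(y + 3) = -(y + 3)(y + 1).
Expand and collect terms: -y^2 + 3y + 16 = 0.
By the quadratic formula, y = (-3 +/- sqrt(73)) / -2, so y ~= -2.772 or y ~= 5.772.
Neither value makes a denominator zero (y != -3, y != -1), so both are valid.

y = -2.772 or y = 5.772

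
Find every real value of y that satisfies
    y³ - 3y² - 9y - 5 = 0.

Possible rational roots are divisors of -5. Testing y = 5 gives 0, so (y - 5) is a factor.
Divide: y³ - 3y² - 9y - 5 = (y - 5)(y² + 2y + 1).
The quadratic has the repeated root y = -1.

y = -1 or y = 5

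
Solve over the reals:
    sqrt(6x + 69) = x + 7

x = 2

Square both sides: 6x + 69 = (x + 7)^2.
Expand and rearrange: x^2 + 8x - 20 = 0.
Solving gives x = 2 or x = -10.
Check each candidate in the original equation:
  x = 2: sqrt(81) = 9, while x + 7 = 9 — valid.
  x = -10: sqrt(9) = 3, while x + 7 = -3 — extraneous.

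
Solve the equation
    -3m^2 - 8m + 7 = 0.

Discriminant: (-8)^2 - 4*(-3)*7 = 148.
Quadratic formula: m = (8 +/- sqrt(148)) / (-6).
So m = -sqrt(37)/3 - 4/3 ~= -3.3609 or m = -4/3 + sqrt(37)/3 ~= 0.6943.

m = -3.3609 or m = 0.6943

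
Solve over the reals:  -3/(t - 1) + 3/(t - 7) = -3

Multiply both sides by (t - 1)(t - 7):
-3(t - 7) + 3(t - 1) = -3(t - 1)(t - 7).
Expand and collect terms: -3t² + 24t - 39 = 0.
By the quadratic formula, t = (-24 ± √108) / -6, so t ≈ 2.2679 or t ≈ 5.7321.
Neither value makes a denominator zero (t ≠ 1, t ≠ 7), so both are valid.

t = 2.2679 or t = 5.7321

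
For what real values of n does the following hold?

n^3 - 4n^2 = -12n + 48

n = 4

Rearrange: n^3 - 4n^2 + 12n - 48 = 0.
Possible rational roots are divisors of -48. Testing n = 4 gives 0, so (n - 4) is a factor.
Divide: n^3 - 4n^2 + 12n - 48 = (n - 4)(n^2 + 12).
The quadratic n^2 + 12 has discriminant -48 < 0, so no further real roots.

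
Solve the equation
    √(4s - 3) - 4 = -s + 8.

s = 7

Isolate the radical: √(4s - 3) = -s + 12.
Square both sides: 4s - 3 = (-s + 12)².
Expand and rearrange: s² - 28s + 147 = 0.
Solving gives s = 21 or s = 7.
Check each candidate in the original equation:
  s = 21: √(81) = 9, while -s + 12 = -9 — extraneous.
  s = 7: √(25) = 5, while -s + 12 = 5 — valid.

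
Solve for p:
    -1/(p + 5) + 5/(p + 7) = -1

p = -11.3166 or p = -4.6834

Multiply both sides by (p + 5)(p + 7):
-(p + 7) + 5(p + 5) = -(p + 5)(p + 7).
Expand and collect terms: -p^2 - 16p - 53 = 0.
By the quadratic formula, p = (16 +/- sqrt(44)) / -2, so p ~= -11.3166 or p ~= -4.6834.
Neither value makes a denominator zero (p != -5, p != -7), so both are valid.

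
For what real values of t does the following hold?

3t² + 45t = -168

t = -8 or t = -7

Bring every term to one side: 3t² + 45t + 168 = 0.
Factor: 3(t + 7)(t + 8) = 0.
So t = -7 or t = -8.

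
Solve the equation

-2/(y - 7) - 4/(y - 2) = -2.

y = 3.5505 or y = 8.4495

Multiply both sides by (y - 7)(y - 2):
-2(y - 2) - 4(y - 7) = -2(y - 7)(y - 2).
Expand and collect terms: -2y² + 24y - 60 = 0.
By the quadratic formula, y = (-24 ± √96) / -4, so y ≈ 3.5505 or y ≈ 8.4495.
Neither value makes a denominator zero (y ≠ 7, y ≠ 2), so both are valid.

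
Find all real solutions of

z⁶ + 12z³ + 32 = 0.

z = -2 or z = -1.5874

Let u = z³. The equation becomes u² + 12u + 32 = 0.
Factor: (u + 8)(u + 4) = 0, so u = -8 or u = -4.
z³ = -8 gives z = -2.
z³ = -4 gives z = -∛(4) ≈ -1.5874.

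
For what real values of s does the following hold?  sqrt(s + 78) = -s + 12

s = 3

Square both sides: s + 78 = (-s + 12)^2.
Expand and rearrange: s^2 - 25s + 66 = 0.
Solving gives s = 22 or s = 3.
Check each candidate in the original equation:
  s = 22: sqrt(100) = 10, while -s + 12 = -10 — extraneous.
  s = 3: sqrt(81) = 9, while -s + 12 = 9 — valid.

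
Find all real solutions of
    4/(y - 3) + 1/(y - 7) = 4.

y = 3.9248 or y = 7.3252

Multiply both sides by (y - 3)(y - 7):
4(y - 7) + (y - 3) = 4(y - 3)(y - 7).
Expand and collect terms: 4y^2 - 45y + 115 = 0.
By the quadratic formula, y = (45 +/- sqrt(185)) / 8, so y ~= 7.3252 or y ~= 3.9248.
Neither value makes a denominator zero (y != 3, y != 7), so both are valid.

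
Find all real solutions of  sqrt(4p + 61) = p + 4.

Square both sides: 4p + 61 = (p + 4)^2.
Expand and rearrange: p^2 + 4p - 45 = 0.
Solving gives p = 5 or p = -9.
Check each candidate in the original equation:
  p = 5: sqrt(81) = 9, while p + 4 = 9 — valid.
  p = -9: sqrt(25) = 5, while p + 4 = -5 — extraneous.

p = 5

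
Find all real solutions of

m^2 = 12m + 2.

m = -0.1644 or m = 12.1644

Rearrange to standard form: m^2 - 12m - 2 = 0.
Discriminant: (-12)^2 - 4*1*(-2) = 152.
Quadratic formula: m = (12 +/- sqrt(152)) / 2.
So m = 6 + sqrt(38) ~= 12.1644 or m = 6 - sqrt(38) ~= -0.1644.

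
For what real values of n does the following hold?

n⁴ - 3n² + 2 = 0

Let u = n². The equation becomes u² - 3u + 2 = 0.
Factor: (u - 2)(u - 1) = 0, so u = 2 or u = 1.
n² = 2 gives n = ±√(2) ≈ ±1.4142.
n² = 1 gives n = ±1.

n = -1.4142 or n = -1 or n = 1 or n = 1.4142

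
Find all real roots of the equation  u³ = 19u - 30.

u = -5 or u = 2 or u = 3

Rearrange: u³ - 19u + 30 = 0.
Possible rational roots are divisors of 30. Testing u = 3 gives 0, so (u - 3) is a factor.
Divide: u³ - 19u + 30 = (u - 3)(u² + 3u - 10).
Factor the quadratic: u = 2 or u = -5.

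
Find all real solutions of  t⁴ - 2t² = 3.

t = -1.7321 or t = 1.7321

Let u = t². The equation becomes u² - 2u - 3 = 0.
Factor: (u - 3)(u + 1) = 0, so u = 3 or u = -1.
t² = 3 gives t = ±√(3) ≈ ±1.7321.
t² = -1 < 0 has no real solution.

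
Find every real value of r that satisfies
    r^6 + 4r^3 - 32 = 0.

r = -2 or r = 1.5874

Let u = r^3. The equation becomes u^2 + 4u - 32 = 0.
Factor: (u - 4)(u + 8) = 0, so u = 4 or u = -8.
r^3 = 4 gives r = (4)^(1/3) ~= 1.5874.
r^3 = -8 gives r = -2.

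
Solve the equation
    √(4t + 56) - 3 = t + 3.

t = 2

Isolate the radical: √(4t + 56) = t + 6.
Square both sides: 4t + 56 = (t + 6)².
Expand and rearrange: t² + 8t - 20 = 0.
Solving gives t = 2 or t = -10.
Check each candidate in the original equation:
  t = 2: √(64) = 8, while t + 6 = 8 — valid.
  t = -10: √(16) = 4, while t + 6 = -4 — extraneous.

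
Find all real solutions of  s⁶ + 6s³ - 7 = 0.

Let u = s³. The equation becomes u² + 6u - 7 = 0.
Factor: (u - 1)(u + 7) = 0, so u = 1 or u = -7.
s³ = 1 gives s = 1.
s³ = -7 gives s = -∛(7) ≈ -1.9129.

s = -1.9129 or s = 1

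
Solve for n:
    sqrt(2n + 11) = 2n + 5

n = -1

Square both sides: 2n + 11 = (2n + 5)^2.
Expand and rearrange: 4n^2 + 18n + 14 = 0.
Solving gives n = -1 or n = -3.5.
Check each candidate in the original equation:
  n = -1: sqrt(9) = 3, while 2n + 5 = 3 — valid.
  n = -3.5: sqrt(4) = 2, while 2n + 5 = -2 — extraneous.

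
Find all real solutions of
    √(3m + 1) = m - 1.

Square both sides: 3m + 1 = (m - 1)².
Expand and rearrange: m² - 5m = 0.
Solving gives m = 5 or m = 0.
Check each candidate in the original equation:
  m = 5: √(16) = 4, while m - 1 = 4 — valid.
  m = 0: √(1) = 1, while m - 1 = -1 — extraneous.

m = 5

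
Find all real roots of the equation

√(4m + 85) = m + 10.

Square both sides: 4m + 85 = (m + 10)².
Expand and rearrange: m² + 16m + 15 = 0.
Solving gives m = -1 or m = -15.
Check each candidate in the original equation:
  m = -1: √(81) = 9, while m + 10 = 9 — valid.
  m = -15: √(25) = 5, while m + 10 = -5 — extraneous.

m = -1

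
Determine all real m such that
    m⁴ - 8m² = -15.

m = -2.2361 or m = -1.7321 or m = 1.7321 or m = 2.2361

Let u = m². The equation becomes u² - 8u + 15 = 0.
Factor: (u - 3)(u - 5) = 0, so u = 3 or u = 5.
m² = 3 gives m = ±√(3) ≈ ±1.7321.
m² = 5 gives m = ±√(5) ≈ ±2.2361.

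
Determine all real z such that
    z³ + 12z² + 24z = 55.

Rearrange: z³ + 12z² + 24z - 55 = 0.
Possible rational roots are divisors of -55. Testing z = -5 gives 0, so (z + 5) is a factor.
Divide: z³ + 12z² + 24z - 55 = (z + 5)(z² + 7z - 11).
Apply the quadratic formula to z² + 7z - 11 = 0: z = (-7 ± √93)/2, i.e. z ≈ 1.3218 or z ≈ -8.3218.

z = -8.3218 or z = -5 or z = 1.3218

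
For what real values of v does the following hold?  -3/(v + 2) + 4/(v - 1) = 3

v = -2.737 or v = 2.0704

Multiply both sides by (v + 2)(v - 1):
-3(v - 1) + 4(v + 2) = 3(v + 2)(v - 1).
Expand and collect terms: 3v² + 2v - 17 = 0.
By the quadratic formula, v = (-2 ± √208) / 6, so v ≈ 2.0704 or v ≈ -2.737.
Neither value makes a denominator zero (v ≠ -2, v ≠ 1), so both are valid.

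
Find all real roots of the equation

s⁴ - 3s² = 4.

Let u = s². The equation becomes u² - 3u - 4 = 0.
Factor: (u + 1)(u - 4) = 0, so u = -1 or u = 4.
s² = -1 < 0 has no real solution.
s² = 4 gives s = ±2.

s = -2 or s = 2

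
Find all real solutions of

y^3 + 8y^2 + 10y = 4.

Rearrange: y^3 + 8y^2 + 10y - 4 = 0.
Possible rational roots are divisors of -4. Testing y = -2 gives 0, so (y + 2) is a factor.
Divide: y^3 + 8y^2 + 10y - 4 = (y + 2)(y^2 + 6y - 2).
Apply the quadratic formula to y^2 + 6y - 2 = 0: y = (-6 +/- sqrt(44))/2, i.e. y ~= 0.3166 or y ~= -6.3166.

y = -6.3166 or y = -2 or y = 0.3166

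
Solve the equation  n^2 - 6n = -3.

n = 0.5505 or n = 5.4495

Rearrange to standard form: n^2 - 6n + 3 = 0.
Discriminant: (-6)^2 - 4*1*3 = 24.
Quadratic formula: n = (6 +/- sqrt(24)) / 2.
So n = sqrt(6) + 3 ~= 5.4495 or n = 3 - sqrt(6) ~= 0.5505.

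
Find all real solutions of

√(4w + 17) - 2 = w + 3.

w = -4 or w = -2

Isolate the radical: √(4w + 17) = w + 5.
Square both sides: 4w + 17 = (w + 5)².
Expand and rearrange: w² + 6w + 8 = 0.
Solving gives w = -2 or w = -4.
Check each candidate in the original equation:
  w = -2: √(9) = 3, while w + 5 = 3 — valid.
  w = -4: √(1) = 1, while w + 5 = 1 — valid.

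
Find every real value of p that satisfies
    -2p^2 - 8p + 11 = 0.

p = -5.0822 or p = 1.0822

Discriminant: (-8)^2 - 4*(-2)*11 = 152.
Quadratic formula: p = (8 +/- sqrt(152)) / (-4).
So p = -sqrt(38)/2 - 2 ~= -5.0822 or p = -2 + sqrt(38)/2 ~= 1.0822.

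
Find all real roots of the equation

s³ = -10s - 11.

Rearrange: s³ + 10s + 11 = 0.
Possible rational roots are divisors of 11. Testing s = -1 gives 0, so (s + 1) is a factor.
Divide: s³ + 10s + 11 = (s + 1)(s² - s + 11).
The quadratic s² - s + 11 has discriminant -43 < 0, so no further real roots.

s = -1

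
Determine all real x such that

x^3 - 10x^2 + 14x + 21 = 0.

x = -0.8875 or x = 3 or x = 7.8875

Possible rational roots are divisors of 21. Testing x = 3 gives 0, so (x - 3) is a factor.
Divide: x^3 - 10x^2 + 14x + 21 = (x - 3)(x^2 - 7x - 7).
Apply the quadratic formula to x^2 - 7x - 7 = 0: x = (7 +/- sqrt(77))/2, i.e. x ~= 7.8875 or x ~= -0.8875.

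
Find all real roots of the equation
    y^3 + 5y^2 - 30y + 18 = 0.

y = -8.6904 or y = 0.6904 or y = 3

Possible rational roots are divisors of 18. Testing y = 3 gives 0, so (y - 3) is a factor.
Divide: y^3 + 5y^2 - 30y + 18 = (y - 3)(y^2 + 8y - 6).
Apply the quadratic formula to y^2 + 8y - 6 = 0: y = (-8 +/- sqrt(88))/2, i.e. y ~= 0.6904 or y ~= -8.6904.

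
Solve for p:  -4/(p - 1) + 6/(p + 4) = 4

p = -1.5 or p = -1

Multiply both sides by (p - 1)(p + 4):
-4(p + 4) + 6(p - 1) = 4(p - 1)(p + 4).
Expand and collect terms: 4p² + 10p + 6 = 0.
Factor or apply the quadratic formula: p = -1 or p = -1.5.
Neither value makes a denominator zero (p ≠ 1, p ≠ -4), so both are valid.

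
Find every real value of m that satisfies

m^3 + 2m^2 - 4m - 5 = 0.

m = -2.7913 or m = -1 or m = 1.7913

Possible rational roots are divisors of -5. Testing m = -1 gives 0, so (m + 1) is a factor.
Divide: m^3 + 2m^2 - 4m - 5 = (m + 1)(m^2 + m - 5).
Apply the quadratic formula to m^2 + m - 5 = 0: m = (-1 +/- sqrt(21))/2, i.e. m ~= 1.7913 or m ~= -2.7913.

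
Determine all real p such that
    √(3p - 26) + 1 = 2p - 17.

Isolate the radical: √(3p - 26) = 2p - 18.
Square both sides: 3p - 26 = (2p - 18)².
Expand and rearrange: 4p² - 75p + 350 = 0.
Solving gives p = 10 or p = 8.75.
Check each candidate in the original equation:
  p = 10: √(4) = 2, while 2p - 18 = 2 — valid.
  p = 8.75: √(0.25) = 0.5, while 2p - 18 = -0.5 — extraneous.

p = 10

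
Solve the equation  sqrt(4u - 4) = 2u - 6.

u = 5

Square both sides: 4u - 4 = (2u - 6)^2.
Expand and rearrange: 4u^2 - 28u + 40 = 0.
Solving gives u = 5 or u = 2.
Check each candidate in the original equation:
  u = 5: sqrt(16) = 4, while 2u - 6 = 4 — valid.
  u = 2: sqrt(4) = 2, while 2u - 6 = -2 — extraneous.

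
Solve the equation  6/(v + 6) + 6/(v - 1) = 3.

v = -4.5311 or v = 3.5311

Multiply both sides by (v + 6)(v - 1):
6(v - 1) + 6(v + 6) = 3(v + 6)(v - 1).
Expand and collect terms: 3v² + 3v - 48 = 0.
By the quadratic formula, v = (-3 ± √585) / 6, so v ≈ 3.5311 or v ≈ -4.5311.
Neither value makes a denominator zero (v ≠ -6, v ≠ 1), so both are valid.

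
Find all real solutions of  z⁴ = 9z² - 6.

Let u = z². The equation becomes u² - 9u + 6 = 0.
By the quadratic formula, u = √(57)/2 + 9/2 or u = 9/2 - √(57)/2.
z² = √(57)/2 + 9/2 gives z = ±√(√(57)/2 + 9/2) ≈ ±2.8766.
z² = 9/2 - √(57)/2 gives z = ±√(9/2 - √(57)/2) ≈ ±0.8515.

z = -2.8766 or z = -0.8515 or z = 0.8515 or z = 2.8766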